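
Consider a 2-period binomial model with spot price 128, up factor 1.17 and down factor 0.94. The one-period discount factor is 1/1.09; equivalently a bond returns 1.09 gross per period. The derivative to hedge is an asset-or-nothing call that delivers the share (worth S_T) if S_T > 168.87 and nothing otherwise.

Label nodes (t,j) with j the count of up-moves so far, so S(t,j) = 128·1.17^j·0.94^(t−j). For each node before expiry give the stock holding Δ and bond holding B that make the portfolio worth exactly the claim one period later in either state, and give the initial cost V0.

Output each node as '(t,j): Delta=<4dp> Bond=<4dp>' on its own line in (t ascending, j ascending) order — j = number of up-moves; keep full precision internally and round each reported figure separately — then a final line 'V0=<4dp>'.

Risk-neutral probability p* = (R−d)/(u−d) = (1.09−0.94)/(1.17−0.94) = 0.6522.
Terminal values V(2,·): V(2,0)=0.0000, V(2,1)=0.0000, V(2,2)=175.2192
Node (1,0) S=120.3200: V=(p*·0.0000+(1−p*)·0.0000)/1.09=0.0000; Δ=(0.0000−0.0000)/(140.7744−113.1008)=0.0000; B=V−Δ·S=0.0000
Node (1,1) S=149.7600: V=(p*·175.2192+(1−p*)·0.0000)/1.09=104.8380; Δ=(175.2192−0.0000)/(175.2192−140.7744)=5.0870; B=V−Δ·S=-656.9846
Node (0,0) S=128.0000: V=(p*·104.8380+(1−p*)·0.0000)/1.09=62.7271; Δ=(104.8380−0.0000)/(149.7600−120.3200)=3.5611; B=V−Δ·S=-393.0901
Check: Δ(0,0)·S0 + B(0,0) = 62.7271 = V0.

(0,0): Delta=3.5611 Bond=-393.0901
(1,0): Delta=0.0000 Bond=0.0000
(1,1): Delta=5.0870 Bond=-656.9846
V0=62.7271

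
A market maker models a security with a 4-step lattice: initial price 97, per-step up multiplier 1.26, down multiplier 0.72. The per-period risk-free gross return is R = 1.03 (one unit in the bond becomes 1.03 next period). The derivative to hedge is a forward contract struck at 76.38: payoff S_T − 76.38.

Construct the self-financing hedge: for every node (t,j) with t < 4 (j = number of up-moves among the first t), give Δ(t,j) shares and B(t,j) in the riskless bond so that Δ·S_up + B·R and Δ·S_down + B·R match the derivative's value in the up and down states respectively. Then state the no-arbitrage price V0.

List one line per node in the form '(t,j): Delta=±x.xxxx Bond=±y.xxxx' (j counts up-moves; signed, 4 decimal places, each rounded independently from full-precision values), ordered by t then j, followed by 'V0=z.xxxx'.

(0,0): Delta=1.0000 Bond=-67.8626
(1,0): Delta=1.0000 Bond=-69.8985
(1,1): Delta=1.0000 Bond=-69.8985
(2,0): Delta=1.0000 Bond=-71.9955
(2,1): Delta=1.0000 Bond=-71.9955
(2,2): Delta=1.0000 Bond=-71.9955
(3,0): Delta=1.0000 Bond=-74.1553
(3,1): Delta=1.0000 Bond=-74.1553
(3,2): Delta=1.0000 Bond=-74.1553
(3,3): Delta=1.0000 Bond=-74.1553
V0=29.1374

The replicating-portfolio and risk-neutral prices coincide; use p* = (1.03−0.72)/(1.26−0.72) = 0.5741 for the latter.
Terminal values V(4,·): V(4,0)=-50.3124, V(4,1)=-30.7616, V(4,2)=3.4521, V(4,3)=63.3263, V(4,4)=168.1060
  t=3,j=0: stock 36.2051 → up 45.6184 (V=-30.7616), down 26.0676 (V=-50.3124). Price -37.9503; hedge Δ=1.0000, bond B=-74.1553.
  t=3,j=1: stock 63.3588 → up 79.8321 (V=3.4521), down 45.6184 (V=-30.7616). Price -10.7965; hedge Δ=1.0000, bond B=-74.1553.
  t=3,j=2: stock 110.8780 → up 139.7063 (V=63.3263), down 79.8321 (V=3.4521). Price 36.7226; hedge Δ=1.0000, bond B=-74.1553.
  t=3,j=3: stock 194.0365 → up 244.4860 (V=168.1060), down 139.7063 (V=63.3263). Price 119.8811; hedge Δ=1.0000, bond B=-74.1553.
  t=2,j=0: stock 50.2848 → up 63.3588 (V=-10.7965), down 36.2051 (V=-37.9503). Price -21.7107; hedge Δ=1.0000, bond B=-71.9955.
  t=2,j=1: stock 87.9984 → up 110.8780 (V=36.7226), down 63.3588 (V=-10.7965). Price 16.0029; hedge Δ=1.0000, bond B=-71.9955.
  t=2,j=2: stock 153.9972 → up 194.0365 (V=119.8811), down 110.8780 (V=36.7226). Price 82.0017; hedge Δ=1.0000, bond B=-71.9955.
  t=1,j=0: stock 69.8400 → up 87.9984 (V=16.0029), down 50.2848 (V=-21.7107). Price -0.0585; hedge Δ=1.0000, bond B=-69.8985.
  t=1,j=1: stock 122.2200 → up 153.9972 (V=82.0017), down 87.9984 (V=16.0029). Price 52.3215; hedge Δ=1.0000, bond B=-69.8985.
  t=0,j=0: stock 97.0000 → up 122.2200 (V=52.3215), down 69.8400 (V=-0.0585). Price 29.1374; hedge Δ=1.0000, bond B=-67.8626.
Check: Δ(0,0)·S0 + B(0,0) = 29.1374 = V0.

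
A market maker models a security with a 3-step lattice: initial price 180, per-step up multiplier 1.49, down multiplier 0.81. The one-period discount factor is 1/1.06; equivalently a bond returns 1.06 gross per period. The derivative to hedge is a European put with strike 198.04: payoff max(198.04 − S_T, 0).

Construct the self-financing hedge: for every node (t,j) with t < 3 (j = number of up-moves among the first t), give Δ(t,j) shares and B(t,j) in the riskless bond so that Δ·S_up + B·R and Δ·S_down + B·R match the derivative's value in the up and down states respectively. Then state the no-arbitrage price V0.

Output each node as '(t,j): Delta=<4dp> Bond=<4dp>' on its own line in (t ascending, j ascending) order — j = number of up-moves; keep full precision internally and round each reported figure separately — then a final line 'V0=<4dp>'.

Under the risk-neutral measure, an up-move has probability p* = (R−d)/(u−d) = 0.3676 and values discount at R = 1.06.
Payoff layer (t=3): V(3,0)=102.3806, V(3,1)=22.0740, V(3,2)=0.0000, V(3,3)=0.0000
(2,0): S=118.0980. Δ = (V_up−V_dn)/(S_up−S_dn) = (22.0740−102.3806)/(175.9660−95.6594) = -1.0000. V = [p*·22.0740 + (1−p*)·102.3806]/1.06 = 68.7322. B = V − Δ·S = 186.8302.
(2,1): S=217.2420. Δ = (V_up−V_dn)/(S_up−S_dn) = (0.0000−22.0740)/(323.6906−175.9660) = -0.1494. V = [p*·0.0000 + (1−p*)·22.0740]/1.06 = 13.1684. B = V − Δ·S = 45.6302.
(2,2): S=399.6180. Δ = (V_up−V_dn)/(S_up−S_dn) = (0.0000−0.0000)/(595.4308−323.6906) = 0.0000. V = [p*·0.0000 + (1−p*)·0.0000]/1.06 = 0.0000. B = V − Δ·S = 0.0000.
(1,0): S=145.8000. Δ = (V_up−V_dn)/(S_up−S_dn) = (13.1684−68.7322)/(217.2420−118.0980) = -0.5604. V = [p*·13.1684 + (1−p*)·68.7322]/1.06 = 45.5701. B = V − Δ·S = 127.2815.
(1,1): S=268.2000. Δ = (V_up−V_dn)/(S_up−S_dn) = (0.0000−13.1684)/(399.6180−217.2420) = -0.0722. V = [p*·0.0000 + (1−p*)·13.1684]/1.06 = 7.8558. B = V − Δ·S = 27.2211.
(0,0): S=180.0000. Δ = (V_up−V_dn)/(S_up−S_dn) = (7.8558−45.5701)/(268.2000−145.8000) = -0.3081. V = [p*·7.8558 + (1−p*)·45.5701]/1.06 = 29.9100. B = V − Δ·S = 85.3723.
Self-financing check: at every node Δ·S+B equals the discounted successor values.

(0,0): Delta=-0.3081 Bond=85.3723
(1,0): Delta=-0.5604 Bond=127.2815
(1,1): Delta=-0.0722 Bond=27.2211
(2,0): Delta=-1.0000 Bond=186.8302
(2,1): Delta=-0.1494 Bond=45.6302
(2,2): Delta=0.0000 Bond=0.0000
V0=29.9100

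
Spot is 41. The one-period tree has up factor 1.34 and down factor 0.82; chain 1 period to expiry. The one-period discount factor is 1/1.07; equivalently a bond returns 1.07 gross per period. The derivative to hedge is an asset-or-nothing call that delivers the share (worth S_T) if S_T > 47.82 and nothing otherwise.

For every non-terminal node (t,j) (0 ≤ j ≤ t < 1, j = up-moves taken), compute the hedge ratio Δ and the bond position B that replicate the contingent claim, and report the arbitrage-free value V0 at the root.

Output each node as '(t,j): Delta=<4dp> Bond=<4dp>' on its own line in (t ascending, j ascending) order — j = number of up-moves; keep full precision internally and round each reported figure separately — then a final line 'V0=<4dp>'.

Risk-neutral probability p* = (R−d)/(u−d) = (1.07−0.82)/(1.34−0.82) = 0.4808.
Payoff layer (t=1): V(1,0)=0.0000, V(1,1)=54.9400
Node (0,0) S=41.0000: V=(p*·54.9400+(1−p*)·0.0000)/1.07=24.6855; Δ=(54.9400−0.0000)/(54.9400−33.6200)=2.5769; B=V−Δ·S=-80.9684
The time-0 hedge costs 24.6855, which is the no-arbitrage price.

(0,0): Delta=2.5769 Bond=-80.9684
V0=24.6855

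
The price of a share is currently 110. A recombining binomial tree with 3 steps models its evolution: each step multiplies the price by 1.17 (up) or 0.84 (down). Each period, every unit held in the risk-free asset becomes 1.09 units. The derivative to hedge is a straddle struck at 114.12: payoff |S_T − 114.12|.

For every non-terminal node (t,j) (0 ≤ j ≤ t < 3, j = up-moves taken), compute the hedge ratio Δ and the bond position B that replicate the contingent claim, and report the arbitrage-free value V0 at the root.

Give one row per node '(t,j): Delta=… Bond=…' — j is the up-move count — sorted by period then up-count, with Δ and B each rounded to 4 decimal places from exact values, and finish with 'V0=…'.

The replicating-portfolio and risk-neutral prices coincide; use p* = (1.09−0.84)/(1.17−0.84) = 0.7576 for the latter.
Payoff layer (t=3): V(3,0)=48.9226, V(3,1)=23.3093, V(3,2)=12.3664, V(3,3)=62.0574
(2,0): S=77.6160. Δ = (V_up−V_dn)/(S_up−S_dn) = (23.3093−48.9226)/(90.8107−65.1974) = -1.0000. V = [p*·23.3093 + (1−p*)·48.9226]/1.09 = 27.0812. B = V − Δ·S = 104.6972.
(2,1): S=108.1080. Δ = (V_up−V_dn)/(S_up−S_dn) = (12.3664−23.3093)/(126.4864−90.8107) = -0.3067. V = [p*·12.3664 + (1−p*)·23.3093]/1.09 = 13.7791. B = V − Δ·S = 46.9394.
(2,2): S=150.5790. Δ = (V_up−V_dn)/(S_up−S_dn) = (62.0574−12.3664)/(176.1774−126.4864) = 1.0000. V = [p*·62.0574 + (1−p*)·12.3664]/1.09 = 45.8818. B = V − Δ·S = -104.6972.
(1,0): S=92.4000. Δ = (V_up−V_dn)/(S_up−S_dn) = (13.7791−27.0812)/(108.1080−77.6160) = -0.4363. V = [p*·13.7791 + (1−p*)·27.0812]/1.09 = 15.5999. B = V − Δ·S = 55.9095.
(1,1): S=128.7000. Δ = (V_up−V_dn)/(S_up−S_dn) = (45.8818−13.7791)/(150.5790−108.1080) = 0.7559. V = [p*·45.8818 + (1−p*)·13.7791]/1.09 = 34.9535. B = V − Δ·S = -62.3274.
(0,0): S=110.0000. Δ = (V_up−V_dn)/(S_up−S_dn) = (34.9535−15.5999)/(128.7000−92.4000) = 0.5332. V = [p*·34.9535 + (1−p*)·15.5999]/1.09 = 27.7630. B = V − Δ·S = -30.8843.
Root portfolio cost Δ·110+B reproduces V0=27.7630.

(0,0): Delta=0.5332 Bond=-30.8843
(1,0): Delta=-0.4363 Bond=55.9095
(1,1): Delta=0.7559 Bond=-62.3274
(2,0): Delta=-1.0000 Bond=104.6972
(2,1): Delta=-0.3067 Bond=46.9394
(2,2): Delta=1.0000 Bond=-104.6972
V0=27.7630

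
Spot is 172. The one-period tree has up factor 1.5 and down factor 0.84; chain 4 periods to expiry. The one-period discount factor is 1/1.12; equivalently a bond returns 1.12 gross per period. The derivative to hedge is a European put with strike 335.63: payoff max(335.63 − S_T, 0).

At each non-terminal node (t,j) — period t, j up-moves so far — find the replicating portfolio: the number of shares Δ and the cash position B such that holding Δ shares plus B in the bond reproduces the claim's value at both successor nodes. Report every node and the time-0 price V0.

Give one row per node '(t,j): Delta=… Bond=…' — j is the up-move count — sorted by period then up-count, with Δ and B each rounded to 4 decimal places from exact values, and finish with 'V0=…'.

(0,0): Delta=-0.5203 Bond=158.7944
(1,0): Delta=-0.7713 Bond=214.1135
(1,1): Delta=-0.3296 Bond=128.6345
(2,0): Delta=-1.0000 Bond=267.5622
(2,1): Delta=-0.5975 Bond=202.1395
(2,2): Delta=-0.1259 Bond=65.2630
(3,0): Delta=-1.0000 Bond=299.6696
(3,1): Delta=-1.0000 Bond=299.6696
(3,2): Delta=-0.2916 Bond=126.9537
(3,3): Delta=0.0000 Bond=0.0000
V0=69.3010

Risk-neutral probability p* = (R−d)/(u−d) = (1.12−0.84)/(1.5−0.84) = 0.4242.
Terminal values V(4,·): V(4,0)=249.9961, V(4,1)=182.7124, V(4,2)=62.5628, V(4,3)=0.0000, V(4,4)=0.0000
  t=3,j=0: stock 101.9451 → up 152.9176 (V=182.7124), down 85.6339 (V=249.9961). Price 197.7246; hedge Δ=-1.0000, bond B=299.6696.
  t=3,j=1: stock 182.0448 → up 273.0672 (V=62.5628), down 152.9176 (V=182.7124). Price 117.6248; hedge Δ=-1.0000, bond B=299.6696.
  t=3,j=2: stock 325.0800 → up 487.6200 (V=0.0000), down 273.0672 (V=62.5628). Price 32.1616; hedge Δ=-0.2916, bond B=126.9537.
  t=3,j=3: stock 580.5000 → up 870.7500 (V=0.0000), down 487.6200 (V=0.0000). Price 0.0000; hedge Δ=0.0000, bond B=0.0000.
  t=2,j=0: stock 121.3632 → up 182.0448 (V=117.6248), down 101.9451 (V=197.7246). Price 146.1990; hedge Δ=-1.0000, bond B=267.5622.
  t=2,j=1: stock 216.7200 → up 325.0800 (V=32.1616), down 182.0448 (V=117.6248). Price 72.6497; hedge Δ=-0.5975, bond B=202.1395.
  t=2,j=2: stock 387.0000 → up 580.5000 (V=0.0000), down 325.0800 (V=32.1616). Price 16.5333; hedge Δ=-0.1259, bond B=65.2630.
  t=1,j=0: stock 144.4800 → up 216.7200 (V=72.6497), down 121.3632 (V=146.1990). Price 102.6752; hedge Δ=-0.7713, bond B=214.1135.
  t=1,j=1: stock 258.0000 → up 387.0000 (V=16.5333), down 216.7200 (V=72.6497). Price 43.6096; hedge Δ=-0.3296, bond B=128.6345.
  t=0,j=0: stock 172.0000 → up 258.0000 (V=43.6096), down 144.4800 (V=102.6752). Price 69.3010; hedge Δ=-0.5203, bond B=158.7944.
Check: Δ(0,0)·S0 + B(0,0) = 69.3010 = V0.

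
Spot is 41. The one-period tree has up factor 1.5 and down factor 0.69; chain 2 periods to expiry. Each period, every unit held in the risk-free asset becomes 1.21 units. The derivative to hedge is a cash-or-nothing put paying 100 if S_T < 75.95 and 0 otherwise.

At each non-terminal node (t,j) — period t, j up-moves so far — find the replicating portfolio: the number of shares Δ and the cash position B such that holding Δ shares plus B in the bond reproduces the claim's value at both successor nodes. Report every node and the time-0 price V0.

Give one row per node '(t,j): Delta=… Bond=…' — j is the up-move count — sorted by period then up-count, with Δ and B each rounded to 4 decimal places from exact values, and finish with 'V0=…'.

(0,0): Delta=-1.5976 Bond=105.6532
(1,0): Delta=0.0000 Bond=82.6446
(1,1): Delta=-2.0074 Bond=153.0456
V0=40.1522

Since d<R<u, set p* = (R−d)/(u−d) = 0.6420; price each node as the discounted p*-expectation of its children.
At expiry t=2: V(2,0)=100.0000, V(2,1)=100.0000, V(2,2)=0.0000
(1,0): S=28.2900. Δ = (V_up−V_dn)/(S_up−S_dn) = (100.0000−100.0000)/(42.4350−19.5201) = 0.0000. V = [p*·100.0000 + (1−p*)·100.0000]/1.21 = 82.6446. B = V − Δ·S = 82.6446.
(1,1): S=61.5000. Δ = (V_up−V_dn)/(S_up−S_dn) = (0.0000−100.0000)/(92.2500−42.4350) = -2.0074. V = [p*·0.0000 + (1−p*)·100.0000]/1.21 = 29.5888. B = V − Δ·S = 153.0456.
(0,0): S=41.0000. Δ = (V_up−V_dn)/(S_up−S_dn) = (29.5888−82.6446)/(61.5000−28.2900) = -1.5976. V = [p*·29.5888 + (1−p*)·82.6446]/1.21 = 40.1522. B = V − Δ·S = 105.6532.
The time-0 hedge costs 40.1522, which is the no-arbitrage price.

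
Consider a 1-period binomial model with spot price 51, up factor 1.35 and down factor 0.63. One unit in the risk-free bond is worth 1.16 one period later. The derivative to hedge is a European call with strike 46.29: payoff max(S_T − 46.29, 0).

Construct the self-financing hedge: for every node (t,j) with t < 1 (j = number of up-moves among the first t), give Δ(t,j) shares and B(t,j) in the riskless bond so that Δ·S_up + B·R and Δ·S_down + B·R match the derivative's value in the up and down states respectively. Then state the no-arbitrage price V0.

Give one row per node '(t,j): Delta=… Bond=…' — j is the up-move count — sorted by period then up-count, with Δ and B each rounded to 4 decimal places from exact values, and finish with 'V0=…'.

Risk-neutral probability p* = (R−d)/(u−d) = (1.16−0.63)/(1.35−0.63) = 0.7361.
Terminal values V(1,·): V(1,0)=0.0000, V(1,1)=22.5600
(0,0): S=51.0000. Δ = (V_up−V_dn)/(S_up−S_dn) = (22.5600−0.0000)/(68.8500−32.1300) = 0.6144. V = [p*·22.5600 + (1−p*)·0.0000]/1.16 = 14.3161. B = V − Δ·S = -17.0172.
Each (Δ,B) replicates both successor values, so the strategy is self-financing and V0 is arbitrage-free.

(0,0): Delta=0.6144 Bond=-17.0172
V0=14.3161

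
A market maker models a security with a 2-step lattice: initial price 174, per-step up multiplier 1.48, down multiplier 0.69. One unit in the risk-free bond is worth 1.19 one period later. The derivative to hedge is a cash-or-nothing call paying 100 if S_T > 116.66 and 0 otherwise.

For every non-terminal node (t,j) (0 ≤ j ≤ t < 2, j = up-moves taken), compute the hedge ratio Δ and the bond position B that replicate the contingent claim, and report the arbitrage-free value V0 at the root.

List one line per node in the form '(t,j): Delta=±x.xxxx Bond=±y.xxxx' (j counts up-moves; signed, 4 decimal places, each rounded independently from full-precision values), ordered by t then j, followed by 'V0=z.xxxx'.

No-arbitrage ⇒ martingale measure with p* = (R−d)/(u−d) = 0.6329.
Terminal payoffs: V(2,0)=0.0000, V(2,1)=100.0000, V(2,2)=100.0000
  t=1,j=0: stock 120.0600 → up 177.6888 (V=100.0000), down 82.8414 (V=0.0000). Price 53.1858; hedge Δ=1.0543, bond B=-73.3964.
  t=1,j=1: stock 257.5200 → up 381.1296 (V=100.0000), down 177.6888 (V=100.0000). Price 84.0336; hedge Δ=0.0000, bond B=84.0336.
  t=0,j=0: stock 174.0000 → up 257.5200 (V=84.0336), down 120.0600 (V=53.1858). Price 61.1006; hedge Δ=0.2244, bond B=22.0528.
Each (Δ,B) replicates both successor values, so the strategy is self-financing and V0 is arbitrage-free.

(0,0): Delta=0.2244 Bond=22.0528
(1,0): Delta=1.0543 Bond=-73.3964
(1,1): Delta=0.0000 Bond=84.0336
V0=61.1006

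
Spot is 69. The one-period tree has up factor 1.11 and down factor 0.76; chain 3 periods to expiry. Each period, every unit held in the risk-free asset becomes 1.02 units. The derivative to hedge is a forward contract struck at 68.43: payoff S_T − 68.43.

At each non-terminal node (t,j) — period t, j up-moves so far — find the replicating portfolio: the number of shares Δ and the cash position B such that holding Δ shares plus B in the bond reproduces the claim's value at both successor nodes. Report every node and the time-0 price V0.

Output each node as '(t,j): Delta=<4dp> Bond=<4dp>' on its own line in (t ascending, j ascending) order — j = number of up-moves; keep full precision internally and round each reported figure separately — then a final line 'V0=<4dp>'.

(0,0): Delta=1.0000 Bond=-64.4831
(1,0): Delta=1.0000 Bond=-65.7728
(1,1): Delta=1.0000 Bond=-65.7728
(2,0): Delta=1.0000 Bond=-67.0882
(2,1): Delta=1.0000 Bond=-67.0882
(2,2): Delta=1.0000 Bond=-67.0882
V0=4.5169

No-arbitrage ⇒ martingale measure with p* = (R−d)/(u−d) = 0.7429.
Payoff layer (t=3): V(3,0)=-38.1407, V(3,1)=-24.1916, V(3,2)=-3.8187, V(3,3)=25.9365
Node (2,0) S=39.8544: V=(p*·-24.1916+(1−p*)·-38.1407)/1.02=-27.2338; Δ=(-24.1916−-38.1407)/(44.2384−30.2893)=1.0000; B=V−Δ·S=-67.0882
Node (2,1) S=58.2084: V=(p*·-3.8187+(1−p*)·-24.1916)/1.02=-8.8798; Δ=(-3.8187−-24.1916)/(64.6113−44.2384)=1.0000; B=V−Δ·S=-67.0882
Node (2,2) S=85.0149: V=(p*·25.9365+(1−p*)·-3.8187)/1.02=17.9267; Δ=(25.9365−-3.8187)/(94.3665−64.6113)=1.0000; B=V−Δ·S=-67.0882
Node (1,0) S=52.4400: V=(p*·-8.8798+(1−p*)·-27.2338)/1.02=-13.3328; Δ=(-8.8798−-27.2338)/(58.2084−39.8544)=1.0000; B=V−Δ·S=-65.7728
Node (1,1) S=76.5900: V=(p*·17.9267+(1−p*)·-8.8798)/1.02=10.8172; Δ=(17.9267−-8.8798)/(85.0149−58.2084)=1.0000; B=V−Δ·S=-65.7728
Node (0,0) S=69.0000: V=(p*·10.8172+(1−p*)·-13.3328)/1.02=4.5169; Δ=(10.8172−-13.3328)/(76.5900−52.4400)=1.0000; B=V−Δ·S=-64.4831
The time-0 hedge costs 4.5169, which is the no-arbitrage price.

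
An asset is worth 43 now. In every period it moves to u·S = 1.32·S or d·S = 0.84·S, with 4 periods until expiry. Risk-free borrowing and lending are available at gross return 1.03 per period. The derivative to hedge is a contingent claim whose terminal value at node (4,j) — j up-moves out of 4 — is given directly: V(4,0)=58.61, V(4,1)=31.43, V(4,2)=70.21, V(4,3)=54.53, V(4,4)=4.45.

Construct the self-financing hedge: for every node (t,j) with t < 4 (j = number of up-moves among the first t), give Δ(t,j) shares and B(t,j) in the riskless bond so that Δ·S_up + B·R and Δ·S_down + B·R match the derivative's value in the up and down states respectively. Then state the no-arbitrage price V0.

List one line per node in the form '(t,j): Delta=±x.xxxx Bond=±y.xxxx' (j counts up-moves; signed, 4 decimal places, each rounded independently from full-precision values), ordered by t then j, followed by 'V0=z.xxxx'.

Risk-neutral probability p* = (R−d)/(u−d) = (1.03−0.84)/(1.32−0.84) = 0.3958.
At expiry t=4: V(4,0)=58.6100, V(4,1)=31.4300, V(4,2)=70.2100, V(4,3)=54.5300, V(4,4)=4.4500
(3,0): S=25.4863. Δ = (V_up−V_dn)/(S_up−S_dn) = (31.4300−58.6100)/(33.6419−21.4085) = -2.2218. V = [p*·31.4300 + (1−p*)·58.6100]/1.03 = 46.4575. B = V − Δ·S = 103.0825.
(3,1): S=40.0499. Δ = (V_up−V_dn)/(S_up−S_dn) = (70.2100−31.4300)/(52.8658−33.6419) = 2.0173. V = [p*·70.2100 + (1−p*)·31.4300]/1.03 = 45.4179. B = V − Δ·S = -35.3738.
(3,2): S=62.9355. Δ = (V_up−V_dn)/(S_up−S_dn) = (54.5300−70.2100)/(83.0748−52.8658) = -0.5191. V = [p*·54.5300 + (1−p*)·70.2100]/1.03 = 62.1392. B = V − Δ·S = 94.8058.
(3,3): S=98.8986. Δ = (V_up−V_dn)/(S_up−S_dn) = (4.4500−54.5300)/(130.5462−83.0748) = -1.0550. V = [p*·4.4500 + (1−p*)·54.5300]/1.03 = 33.6958. B = V − Δ·S = 138.0291.
(2,0): S=30.3408. Δ = (V_up−V_dn)/(S_up−S_dn) = (45.4179−46.4575)/(40.0499−25.4863) = -0.0714. V = [p*·45.4179 + (1−p*)·46.4575]/1.03 = 44.7049. B = V − Δ·S = 46.8708.
(2,1): S=47.6784. Δ = (V_up−V_dn)/(S_up−S_dn) = (62.1392−45.4179)/(62.9355−40.0499) = 0.7306. V = [p*·62.1392 + (1−p*)·45.4179]/1.03 = 50.5211. B = V − Δ·S = 15.6851.
(2,2): S=74.9232. Δ = (V_up−V_dn)/(S_up−S_dn) = (33.6958−62.1392)/(98.8986−62.9355) = -0.7909. V = [p*·33.6958 + (1−p*)·62.1392]/1.03 = 49.3984. B = V − Δ·S = 108.6554.
(1,0): S=36.1200. Δ = (V_up−V_dn)/(S_up−S_dn) = (50.5211−44.7049)/(47.6784−30.3408) = 0.3355. V = [p*·50.5211 + (1−p*)·44.7049]/1.03 = 45.6380. B = V − Δ·S = 33.5208.
(1,1): S=56.7600. Δ = (V_up−V_dn)/(S_up−S_dn) = (49.3984−50.5211)/(74.9232−47.6784) = -0.0412. V = [p*·49.3984 + (1−p*)·50.5211]/1.03 = 48.6181. B = V − Δ·S = 50.9571.
(0,0): S=43.0000. Δ = (V_up−V_dn)/(S_up−S_dn) = (48.6181−45.6380)/(56.7600−36.1200) = 0.1444. V = [p*·48.6181 + (1−p*)·45.6380]/1.03 = 45.4540. B = V − Δ·S = 39.2453.
Root portfolio cost Δ·43+B reproduces V0=45.4540.

(0,0): Delta=0.1444 Bond=39.2453
(1,0): Delta=0.3355 Bond=33.5208
(1,1): Delta=-0.0412 Bond=50.9571
(2,0): Delta=-0.0714 Bond=46.8708
(2,1): Delta=0.7306 Bond=15.6851
(2,2): Delta=-0.7909 Bond=108.6554
(3,0): Delta=-2.2218 Bond=103.0825
(3,1): Delta=2.0173 Bond=-35.3738
(3,2): Delta=-0.5191 Bond=94.8058
(3,3): Delta=-1.0550 Bond=138.0291
V0=45.4540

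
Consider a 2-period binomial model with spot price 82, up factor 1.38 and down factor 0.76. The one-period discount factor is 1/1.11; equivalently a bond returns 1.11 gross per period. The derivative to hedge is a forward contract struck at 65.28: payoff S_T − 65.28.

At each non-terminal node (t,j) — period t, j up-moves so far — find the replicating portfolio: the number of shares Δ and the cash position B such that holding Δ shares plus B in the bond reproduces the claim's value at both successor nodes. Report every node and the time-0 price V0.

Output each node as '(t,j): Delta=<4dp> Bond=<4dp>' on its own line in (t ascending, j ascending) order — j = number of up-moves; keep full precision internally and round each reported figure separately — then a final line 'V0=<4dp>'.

No-arbitrage ⇒ martingale measure with p* = (R−d)/(u−d) = 0.5645.
Terminal payoffs: V(2,0)=-17.9168, V(2,1)=20.7216, V(2,2)=90.8808
(1,0): S=62.3200. Δ = (V_up−V_dn)/(S_up−S_dn) = (20.7216−-17.9168)/(86.0016−47.3632) = 1.0000. V = [p*·20.7216 + (1−p*)·-17.9168]/1.11 = 3.5092. B = V − Δ·S = -58.8108.
(1,1): S=113.1600. Δ = (V_up−V_dn)/(S_up−S_dn) = (90.8808−20.7216)/(156.1608−86.0016) = 1.0000. V = [p*·90.8808 + (1−p*)·20.7216]/1.11 = 54.3492. B = V − Δ·S = -58.8108.
(0,0): S=82.0000. Δ = (V_up−V_dn)/(S_up−S_dn) = (54.3492−3.5092)/(113.1600−62.3200) = 1.0000. V = [p*·54.3492 + (1−p*)·3.5092]/1.11 = 29.0173. B = V − Δ·S = -52.9827.
Root portfolio cost Δ·82+B reproduces V0=29.0173.

(0,0): Delta=1.0000 Bond=-52.9827
(1,0): Delta=1.0000 Bond=-58.8108
(1,1): Delta=1.0000 Bond=-58.8108
V0=29.0173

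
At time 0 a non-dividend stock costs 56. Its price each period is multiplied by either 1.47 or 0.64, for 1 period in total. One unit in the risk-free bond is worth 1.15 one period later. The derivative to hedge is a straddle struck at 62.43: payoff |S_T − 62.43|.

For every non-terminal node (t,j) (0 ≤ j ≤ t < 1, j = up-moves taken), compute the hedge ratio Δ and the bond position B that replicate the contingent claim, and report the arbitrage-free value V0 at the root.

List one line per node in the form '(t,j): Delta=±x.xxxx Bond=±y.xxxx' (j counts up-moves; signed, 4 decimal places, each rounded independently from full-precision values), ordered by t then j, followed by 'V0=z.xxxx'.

Since d<R<u, set p* = (R−d)/(u−d) = 0.6145; price each node as the discounted p*-expectation of its children.
Payoff layer (t=1): V(1,0)=26.5900, V(1,1)=19.8900
Node (0,0) S=56.0000: V=(p*·19.8900+(1−p*)·26.5900)/1.15=19.5419; Δ=(19.8900−26.5900)/(82.3200−35.8400)=-0.1441; B=V−Δ·S=27.6141
Self-financing check: at every node Δ·S+B equals the discounted successor values.

(0,0): Delta=-0.1441 Bond=27.6141
V0=19.5419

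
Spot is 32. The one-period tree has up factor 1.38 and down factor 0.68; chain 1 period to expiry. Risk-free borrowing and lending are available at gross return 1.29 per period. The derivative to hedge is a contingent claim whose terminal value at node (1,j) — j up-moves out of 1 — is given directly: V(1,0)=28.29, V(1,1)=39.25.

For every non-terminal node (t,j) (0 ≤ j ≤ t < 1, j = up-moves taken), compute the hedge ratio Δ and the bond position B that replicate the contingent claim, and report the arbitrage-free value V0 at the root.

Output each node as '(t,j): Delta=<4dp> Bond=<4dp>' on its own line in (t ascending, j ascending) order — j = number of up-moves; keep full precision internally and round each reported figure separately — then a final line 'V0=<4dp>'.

(0,0): Delta=0.4893 Bond=13.6769
V0=29.3340

Risk-neutral probability p* = (R−d)/(u−d) = (1.29−0.68)/(1.38−0.68) = 0.8714.
Terminal payoffs: V(1,0)=28.2900, V(1,1)=39.2500
(0,0): S=32.0000. Δ = (V_up−V_dn)/(S_up−S_dn) = (39.2500−28.2900)/(44.1600−21.7600) = 0.4893. V = [p*·39.2500 + (1−p*)·28.2900]/1.29 = 29.3340. B = V − Δ·S = 13.6769.
Self-financing check: at every node Δ·S+B equals the discounted successor values.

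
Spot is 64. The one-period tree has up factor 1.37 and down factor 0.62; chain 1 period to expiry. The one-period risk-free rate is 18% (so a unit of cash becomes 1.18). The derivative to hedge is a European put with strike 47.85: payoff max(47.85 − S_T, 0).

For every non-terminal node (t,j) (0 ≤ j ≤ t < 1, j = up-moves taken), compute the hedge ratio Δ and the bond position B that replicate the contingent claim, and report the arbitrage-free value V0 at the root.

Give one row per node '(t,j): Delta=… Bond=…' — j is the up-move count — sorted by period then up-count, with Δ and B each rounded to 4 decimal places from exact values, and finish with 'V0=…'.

Risk-neutral probability p* = (R−d)/(u−d) = (1.18−0.62)/(1.37−0.62) = 0.7467.
Terminal values V(1,·): V(1,0)=8.1700, V(1,1)=0.0000
Node (0,0) S=64.0000: V=(p*·0.0000+(1−p*)·8.1700)/1.18=1.7540; Δ=(0.0000−8.1700)/(87.6800−39.6800)=-0.1702; B=V−Δ·S=12.6473
Check: Δ(0,0)·S0 + B(0,0) = 1.7540 = V0.

(0,0): Delta=-0.1702 Bond=12.6473
V0=1.7540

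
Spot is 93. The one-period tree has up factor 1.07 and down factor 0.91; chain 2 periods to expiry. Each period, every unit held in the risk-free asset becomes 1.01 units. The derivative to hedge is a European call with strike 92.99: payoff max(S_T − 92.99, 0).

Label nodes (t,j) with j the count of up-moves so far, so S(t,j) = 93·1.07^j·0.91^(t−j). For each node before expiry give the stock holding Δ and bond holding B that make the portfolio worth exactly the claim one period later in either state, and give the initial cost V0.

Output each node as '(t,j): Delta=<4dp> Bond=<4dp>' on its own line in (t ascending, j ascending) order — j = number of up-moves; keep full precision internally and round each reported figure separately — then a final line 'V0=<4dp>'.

The replicating-portfolio and risk-neutral prices coincide; use p* = (1.01−0.91)/(1.07−0.91) = 0.6250 for the latter.
Payoff layer (t=2): V(2,0)=0.0000, V(2,1)=0.0000, V(2,2)=13.4857
  t=1,j=0: stock 84.6300 → up 90.5541 (V=0.0000), down 77.0133 (V=0.0000). Price 0.0000; hedge Δ=0.0000, bond B=0.0000.
  t=1,j=1: stock 99.5100 → up 106.4757 (V=13.4857), down 90.5541 (V=0.0000). Price 8.3451; hedge Δ=0.8470, bond B=-75.9405.
  t=0,j=0: stock 93.0000 → up 99.5100 (V=8.3451), down 84.6300 (V=0.0000). Price 5.1641; hedge Δ=0.5608, bond B=-46.9929.
Root portfolio cost Δ·93+B reproduces V0=5.1641.

(0,0): Delta=0.5608 Bond=-46.9929
(1,0): Delta=0.0000 Bond=0.0000
(1,1): Delta=0.8470 Bond=-75.9405
V0=5.1641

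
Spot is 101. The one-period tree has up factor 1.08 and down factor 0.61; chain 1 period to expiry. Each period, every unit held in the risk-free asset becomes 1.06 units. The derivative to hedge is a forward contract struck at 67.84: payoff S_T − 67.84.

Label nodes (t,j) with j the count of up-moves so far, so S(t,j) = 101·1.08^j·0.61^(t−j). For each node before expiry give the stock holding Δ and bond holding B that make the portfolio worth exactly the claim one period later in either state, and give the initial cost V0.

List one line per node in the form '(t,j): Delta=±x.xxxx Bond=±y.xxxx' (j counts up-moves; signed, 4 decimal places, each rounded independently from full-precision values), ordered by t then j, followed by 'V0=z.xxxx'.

No-arbitrage ⇒ martingale measure with p* = (R−d)/(u−d) = 0.9574.
Terminal payoffs: V(1,0)=-6.2300, V(1,1)=41.2400
(0,0): S=101.0000. Δ = (V_up−V_dn)/(S_up−S_dn) = (41.2400−-6.2300)/(109.0800−61.6100) = 1.0000. V = [p*·41.2400 + (1−p*)·-6.2300]/1.06 = 37.0000. B = V − Δ·S = -64.0000.
Each (Δ,B) replicates both successor values, so the strategy is self-financing and V0 is arbitrage-free.

(0,0): Delta=1.0000 Bond=-64.0000
V0=37.0000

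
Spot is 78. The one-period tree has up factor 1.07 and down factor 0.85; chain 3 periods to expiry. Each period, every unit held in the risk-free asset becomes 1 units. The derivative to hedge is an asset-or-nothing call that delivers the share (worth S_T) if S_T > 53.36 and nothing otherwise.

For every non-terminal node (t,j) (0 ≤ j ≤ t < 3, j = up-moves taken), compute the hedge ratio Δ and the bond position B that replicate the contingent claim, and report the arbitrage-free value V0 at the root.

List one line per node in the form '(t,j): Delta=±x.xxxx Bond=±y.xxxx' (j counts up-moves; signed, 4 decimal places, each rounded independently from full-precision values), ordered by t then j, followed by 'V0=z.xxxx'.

(0,0): Delta=1.2826 Bond=-23.5865
(1,0): Delta=2.0449 Bond=-74.1289
(1,1): Delta=1.0000 Bond=0.0000
(2,0): Delta=4.8636 Bond=-232.9767
(2,1): Delta=1.0000 Bond=0.0000
(2,2): Delta=1.0000 Bond=0.0000
V0=76.4570

No-arbitrage ⇒ martingale measure with p* = (R−d)/(u−d) = 0.6818.
Terminal values V(3,·): V(3,0)=0.0000, V(3,1)=60.2998, V(3,2)=75.9069, V(3,3)=95.5534
  t=2,j=0: stock 56.3550 → up 60.2998 (V=60.2998), down 47.9017 (V=0.0000). Price 41.1135; hedge Δ=4.8636, bond B=-232.9767.
  t=2,j=1: stock 70.9410 → up 75.9069 (V=75.9069), down 60.2998 (V=60.2998). Price 70.9410; hedge Δ=1.0000, bond B=0.0000.
  t=2,j=2: stock 89.3022 → up 95.5534 (V=95.5534), down 75.9069 (V=75.9069). Price 89.3022; hedge Δ=1.0000, bond B=0.0000.
  t=1,j=0: stock 66.3000 → up 70.9410 (V=70.9410), down 56.3550 (V=41.1135). Price 61.4504; hedge Δ=2.0449, bond B=-74.1289.
  t=1,j=1: stock 83.4600 → up 89.3022 (V=89.3022), down 70.9410 (V=70.9410). Price 83.4600; hedge Δ=1.0000, bond B=0.0000.
  t=0,j=0: stock 78.0000 → up 83.4600 (V=83.4600), down 66.3000 (V=61.4504). Price 76.4570; hedge Δ=1.2826, bond B=-23.5865.
Root portfolio cost Δ·78+B reproduces V0=76.4570.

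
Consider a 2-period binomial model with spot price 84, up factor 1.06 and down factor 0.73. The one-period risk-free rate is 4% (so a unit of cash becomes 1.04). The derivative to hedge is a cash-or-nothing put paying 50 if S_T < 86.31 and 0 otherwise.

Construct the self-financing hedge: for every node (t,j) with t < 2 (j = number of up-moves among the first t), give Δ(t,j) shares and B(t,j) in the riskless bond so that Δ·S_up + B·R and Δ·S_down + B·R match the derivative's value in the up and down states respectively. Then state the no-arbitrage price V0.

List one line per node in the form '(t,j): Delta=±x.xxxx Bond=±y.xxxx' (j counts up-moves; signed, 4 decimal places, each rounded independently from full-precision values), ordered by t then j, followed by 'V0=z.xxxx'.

(0,0): Delta=-1.6293 Bond=142.2917
(1,0): Delta=0.0000 Bond=48.0769
(1,1): Delta=-1.7017 Bond=154.4289
V0=5.4336

The replicating-portfolio and risk-neutral prices coincide; use p* = (1.04−0.73)/(1.06−0.73) = 0.9394 for the latter.
Terminal payoffs: V(2,0)=50.0000, V(2,1)=50.0000, V(2,2)=0.0000
Node (1,0) S=61.3200: V=(p*·50.0000+(1−p*)·50.0000)/1.04=48.0769; Δ=(50.0000−50.0000)/(64.9992−44.7636)=0.0000; B=V−Δ·S=48.0769
Node (1,1) S=89.0400: V=(p*·0.0000+(1−p*)·50.0000)/1.04=2.9138; Δ=(0.0000−50.0000)/(94.3824−64.9992)=-1.7017; B=V−Δ·S=154.4289
Node (0,0) S=84.0000: V=(p*·2.9138+(1−p*)·48.0769)/1.04=5.4336; Δ=(2.9138−48.0769)/(89.0400−61.3200)=-1.6293; B=V−Δ·S=142.2917
Root portfolio cost Δ·84+B reproduces V0=5.4336.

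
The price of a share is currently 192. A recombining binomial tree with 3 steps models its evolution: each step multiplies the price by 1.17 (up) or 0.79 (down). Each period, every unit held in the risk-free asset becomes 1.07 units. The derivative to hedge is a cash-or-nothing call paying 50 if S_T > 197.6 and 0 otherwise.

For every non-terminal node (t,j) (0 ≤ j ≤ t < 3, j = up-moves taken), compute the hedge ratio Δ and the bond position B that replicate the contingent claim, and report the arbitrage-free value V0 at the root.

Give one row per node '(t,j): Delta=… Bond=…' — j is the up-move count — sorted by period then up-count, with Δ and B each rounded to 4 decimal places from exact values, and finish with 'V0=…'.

(0,0): Delta=0.2321 Bond=-10.7467
(1,0): Delta=0.5974 Bond=-66.8991
(1,1): Delta=0.1441 Bond=8.2868
(2,0): Delta=0.0000 Bond=0.0000
(2,1): Delta=0.7414 Bond=-97.1471
(2,2): Delta=0.0000 Bond=46.7290
V0=33.8230

Under the risk-neutral measure, an up-move has probability p* = (R−d)/(u−d) = 0.7368 and values discount at R = 1.07.
At expiry t=3: V(3,0)=0.0000, V(3,1)=0.0000, V(3,2)=50.0000, V(3,3)=50.0000
  t=2,j=0: stock 119.8272 → up 140.1978 (V=0.0000), down 94.6635 (V=0.0000). Price 0.0000; hedge Δ=0.0000, bond B=0.0000.
  t=2,j=1: stock 177.4656 → up 207.6348 (V=50.0000), down 140.1978 (V=0.0000). Price 34.4319; hedge Δ=0.7414, bond B=-97.1471.
  t=2,j=2: stock 262.8288 → up 307.5097 (V=50.0000), down 207.6348 (V=50.0000). Price 46.7290; hedge Δ=0.0000, bond B=46.7290.
  t=1,j=0: stock 151.6800 → up 177.4656 (V=34.4319), down 119.8272 (V=0.0000). Price 23.7111; hedge Δ=0.5974, bond B=-66.8991.
  t=1,j=1: stock 224.6400 → up 262.8288 (V=46.7290), down 177.4656 (V=34.4319). Price 40.6476; hedge Δ=0.1441, bond B=8.2868.
  t=0,j=0: stock 192.0000 → up 224.6400 (V=40.6476), down 151.6800 (V=23.7111). Price 33.8230; hedge Δ=0.2321, bond B=-10.7467.
Self-financing check: at every node Δ·S+B equals the discounted successor values.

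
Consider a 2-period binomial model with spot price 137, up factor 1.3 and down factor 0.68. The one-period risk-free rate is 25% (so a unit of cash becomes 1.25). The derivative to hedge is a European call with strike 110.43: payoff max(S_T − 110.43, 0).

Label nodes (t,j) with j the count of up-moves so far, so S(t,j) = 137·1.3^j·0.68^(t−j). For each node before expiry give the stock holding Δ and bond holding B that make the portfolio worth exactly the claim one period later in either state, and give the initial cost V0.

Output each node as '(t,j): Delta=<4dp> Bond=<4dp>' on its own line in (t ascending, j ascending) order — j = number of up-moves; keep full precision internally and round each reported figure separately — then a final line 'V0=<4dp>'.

(0,0): Delta=0.9642 Bond=-65.5800
(1,0): Delta=0.1849 Bond=-9.3691
(1,1): Delta=1.0000 Bond=-88.3440
V0=66.5208

No-arbitrage ⇒ martingale measure with p* = (R−d)/(u−d) = 0.9194.
Payoff layer (t=2): V(2,0)=0.0000, V(2,1)=10.6780, V(2,2)=121.1000
  t=1,j=0: stock 93.1600 → up 121.1080 (V=10.6780), down 63.3488 (V=0.0000). Price 7.8535; hedge Δ=0.1849, bond B=-9.3691.
  t=1,j=1: stock 178.1000 → up 231.5300 (V=121.1000), down 121.1080 (V=10.6780). Price 89.7560; hedge Δ=1.0000, bond B=-88.3440.
  t=0,j=0: stock 137.0000 → up 178.1000 (V=89.7560), down 93.1600 (V=7.8535). Price 66.5208; hedge Δ=0.9642, bond B=-65.5800.
Each (Δ,B) replicates both successor values, so the strategy is self-financing and V0 is arbitrage-free.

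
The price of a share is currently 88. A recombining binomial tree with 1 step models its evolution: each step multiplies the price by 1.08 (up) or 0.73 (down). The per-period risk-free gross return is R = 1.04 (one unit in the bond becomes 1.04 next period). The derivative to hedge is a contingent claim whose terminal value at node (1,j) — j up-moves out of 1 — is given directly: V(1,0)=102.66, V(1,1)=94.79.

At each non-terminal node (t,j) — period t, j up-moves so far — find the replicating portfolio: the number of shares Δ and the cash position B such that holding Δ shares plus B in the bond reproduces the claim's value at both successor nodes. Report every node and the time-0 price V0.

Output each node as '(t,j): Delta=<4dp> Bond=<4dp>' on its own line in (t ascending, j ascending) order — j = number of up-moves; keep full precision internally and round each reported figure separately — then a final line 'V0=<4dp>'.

No-arbitrage ⇒ martingale measure with p* = (R−d)/(u−d) = 0.8857.
Terminal payoffs: V(1,0)=102.6600, V(1,1)=94.7900
(0,0): S=88.0000. Δ = (V_up−V_dn)/(S_up−S_dn) = (94.7900−102.6600)/(95.0400−64.2400) = -0.2555. V = [p*·94.7900 + (1−p*)·102.6600]/1.04 = 92.0091. B = V − Δ·S = 114.4948.
Root portfolio cost Δ·88+B reproduces V0=92.0091.

(0,0): Delta=-0.2555 Bond=114.4948
V0=92.0091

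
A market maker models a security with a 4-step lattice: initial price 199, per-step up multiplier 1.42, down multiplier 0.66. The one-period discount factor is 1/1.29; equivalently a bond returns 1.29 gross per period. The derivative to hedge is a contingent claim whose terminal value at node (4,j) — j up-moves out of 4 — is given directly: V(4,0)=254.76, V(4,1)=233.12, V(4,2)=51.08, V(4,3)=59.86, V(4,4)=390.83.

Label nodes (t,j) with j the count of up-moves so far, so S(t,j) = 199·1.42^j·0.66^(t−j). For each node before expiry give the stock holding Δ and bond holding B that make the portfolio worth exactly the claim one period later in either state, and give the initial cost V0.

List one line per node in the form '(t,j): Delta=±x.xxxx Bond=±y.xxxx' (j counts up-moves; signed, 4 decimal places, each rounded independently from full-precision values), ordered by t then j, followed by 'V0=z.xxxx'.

Under the risk-neutral measure, an up-move has probability p* = (R−d)/(u−d) = 0.8289 and values discount at R = 1.29.
Payoff layer (t=4): V(4,0)=254.7600, V(4,1)=233.1200, V(4,2)=51.0800, V(4,3)=59.8600, V(4,4)=390.8300
  t=3,j=0: stock 57.2117 → up 81.2406 (V=233.1200), down 37.7597 (V=254.7600). Price 183.5826; hedge Δ=-0.4977, bond B=212.0563.
  t=3,j=1: stock 123.0918 → up 174.7904 (V=51.0800), down 81.2406 (V=233.1200). Price 63.7352; hedge Δ=-1.9459, bond B=303.2615.
  t=3,j=2: stock 264.8340 → up 376.0642 (V=59.8600), down 174.7904 (V=51.0800). Price 45.2389; hedge Δ=0.0436, bond B=33.6863.
  t=3,j=3: stock 569.7943 → up 809.1079 (V=390.8300), down 376.0642 (V=59.8600). Price 259.0827; hedge Δ=0.7643, bond B=-176.4041.
  t=2,j=0: stock 86.6844 → up 123.0918 (V=63.7352), down 57.2117 (V=183.5826). Price 65.2988; hedge Δ=-1.8192, bond B=222.9927.
  t=2,j=1: stock 186.5028 → up 264.8340 (V=45.2389), down 123.0918 (V=63.7352). Price 37.5215; hedge Δ=-0.1305, bond B=61.8588.
  t=2,j=2: stock 401.2636 → up 569.7943 (V=259.0827), down 264.8340 (V=45.2389). Price 172.4839; hedge Δ=0.7012, bond B=-108.8896.
  t=1,j=0: stock 131.3400 → up 186.5028 (V=37.5215), down 86.6844 (V=65.2988). Price 32.7697; hedge Δ=-0.2783, bond B=69.3187.
  t=1,j=1: stock 282.5800 → up 401.2636 (V=172.4839), down 186.5028 (V=37.5215). Price 115.8125; hedge Δ=0.6284, bond B=-61.7695.
  t=0,j=0: stock 199.0000 → up 282.5800 (V=115.8125), down 131.3400 (V=32.7697). Price 78.7658; hedge Δ=0.5491, bond B=-30.5012.
Each (Δ,B) replicates both successor values, so the strategy is self-financing and V0 is arbitrage-free.

(0,0): Delta=0.5491 Bond=-30.5012
(1,0): Delta=-0.2783 Bond=69.3187
(1,1): Delta=0.6284 Bond=-61.7695
(2,0): Delta=-1.8192 Bond=222.9927
(2,1): Delta=-0.1305 Bond=61.8588
(2,2): Delta=0.7012 Bond=-108.8896
(3,0): Delta=-0.4977 Bond=212.0563
(3,1): Delta=-1.9459 Bond=303.2615
(3,2): Delta=0.0436 Bond=33.6863
(3,3): Delta=0.7643 Bond=-176.4041
V0=78.7658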